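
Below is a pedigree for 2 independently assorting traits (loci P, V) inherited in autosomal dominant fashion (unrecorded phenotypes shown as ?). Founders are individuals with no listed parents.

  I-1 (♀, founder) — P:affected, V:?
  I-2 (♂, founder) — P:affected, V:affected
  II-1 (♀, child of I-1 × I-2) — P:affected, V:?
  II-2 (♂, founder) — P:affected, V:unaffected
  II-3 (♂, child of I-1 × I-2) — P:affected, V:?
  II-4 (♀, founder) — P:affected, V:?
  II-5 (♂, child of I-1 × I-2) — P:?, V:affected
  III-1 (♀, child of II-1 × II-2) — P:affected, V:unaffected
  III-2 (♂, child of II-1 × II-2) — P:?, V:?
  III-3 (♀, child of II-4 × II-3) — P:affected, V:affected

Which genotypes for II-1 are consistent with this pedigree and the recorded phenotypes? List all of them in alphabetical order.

II-1 ∈ {PP Vv, PP vv, Pp Vv, Pp vv}

P/I-1 aff ·: Pp|PP
P/I-2 aff ·: Pp|PP
P/II-1 aff I-1×I-2: Pp|PP
P/II-2 aff ·: Pp|PP
P/II-3 aff I-1×I-2: Pp|PP
P/II-4 aff ·: Pp|PP
P/II-5 ? I-1×I-2: pp|Pp|PP
P/III-1 aff II-1×II-2: Pp|PP
P/III-2 ? II-1×II-2: pp|Pp|PP
P/III-3 aff II-4×II-3: Pp|PP
⇒ P over [I-1,I-2,II-1,II-2,II-3,II-4,II-5,III-1,III-2,III-3]: 750 consistent
V/I-1 ? ·: vv|Vv|VV
V/I-2 aff ·: Vv|VV
V/II-1 ? I-1×I-2: vv|Vv
V/II-2 un ·: vv
V/II-3 ? I-1×I-2: vv|Vv|VV
V/II-4 ? ·: vv|Vv|VV
V/II-5 aff I-1×I-2: Vv|VV
V/III-1 un II-1×II-2: vv
V/III-2 ? II-1×II-2: vv|Vv
V/III-3 aff II-4×II-3: Vv|VV
⇒ V over [I-1,I-2,II-1,II-2,II-3,II-4,II-5,III-1,III-2,III-3]: 169 consistent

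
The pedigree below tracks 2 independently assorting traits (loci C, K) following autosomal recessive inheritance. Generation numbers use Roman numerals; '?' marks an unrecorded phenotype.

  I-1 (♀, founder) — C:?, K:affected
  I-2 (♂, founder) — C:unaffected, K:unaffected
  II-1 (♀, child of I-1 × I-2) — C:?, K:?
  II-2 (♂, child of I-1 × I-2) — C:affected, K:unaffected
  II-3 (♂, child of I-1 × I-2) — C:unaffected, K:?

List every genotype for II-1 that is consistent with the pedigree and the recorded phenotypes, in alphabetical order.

II-1 ∈ {CC Kk, CC kk, Cc Kk, Cc kk, cc Kk, cc kk}

C/I-1 ? ·: Cc|cc
C/I-2 un ·: Cc
C/II-1 ? I-1×I-2: CC|Cc|cc
C/II-2 aff I-1×I-2: cc
C/II-3 un I-1×I-2: CC|Cc
⇒ C over [I-1,I-2,II-1,II-2,II-3]: 8 consistent
K/I-1 aff ·: kk
K/I-2 un ·: KK|Kk
K/II-1 ? I-1×I-2: Kk|kk
K/II-2 un I-1×I-2: Kk
K/II-3 ? I-1×I-2: Kk|kk
⇒ K over [I-1,I-2,II-1,II-2,II-3]: 5 consistent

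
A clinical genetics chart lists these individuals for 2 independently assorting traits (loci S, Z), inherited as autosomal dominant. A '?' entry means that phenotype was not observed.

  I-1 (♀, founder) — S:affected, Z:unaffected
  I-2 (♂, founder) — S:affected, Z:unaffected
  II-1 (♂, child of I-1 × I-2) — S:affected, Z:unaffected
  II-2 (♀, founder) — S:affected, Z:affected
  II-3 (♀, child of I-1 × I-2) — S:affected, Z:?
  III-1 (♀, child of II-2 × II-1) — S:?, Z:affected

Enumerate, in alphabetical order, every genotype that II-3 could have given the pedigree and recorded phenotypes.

II-3 ∈ {SS zz, Ss zz}

S/I-1 aff ·: Ss|SS
S/I-2 aff ·: Ss|SS
S/II-1 aff I-1×I-2: Ss|SS
S/II-2 aff ·: Ss|SS
S/II-3 aff I-1×I-2: Ss|SS
S/III-1 ? II-2×II-1: ss|Ss|SS
⇒ S over [I-1,I-2,II-1,II-2,II-3,III-1]: 51 consistent
Z/I-1 un ·: zz
Z/I-2 un ·: zz
Z/II-1 un I-1×I-2: zz
Z/II-2 aff ·: Zz|ZZ
Z/II-3 ? I-1×I-2: zz
Z/III-1 aff II-2×II-1: Zz
⇒ Z over [I-1,I-2,II-1,II-2,II-3,III-1]: 2 consistent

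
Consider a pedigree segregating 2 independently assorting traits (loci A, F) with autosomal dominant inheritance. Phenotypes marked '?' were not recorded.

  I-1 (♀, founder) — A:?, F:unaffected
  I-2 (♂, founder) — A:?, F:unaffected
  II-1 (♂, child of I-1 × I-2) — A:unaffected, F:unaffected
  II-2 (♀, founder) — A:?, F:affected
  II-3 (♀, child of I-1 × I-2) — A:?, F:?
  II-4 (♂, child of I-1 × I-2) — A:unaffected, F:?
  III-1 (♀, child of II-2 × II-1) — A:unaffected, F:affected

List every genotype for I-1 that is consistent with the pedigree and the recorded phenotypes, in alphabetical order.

A/I-1 ? ·: aa|Aa
A/I-2 ? ·: aa|Aa
A/II-1 un I-1×I-2: aa
A/II-2 ? ·: aa|Aa
A/II-3 ? I-1×I-2: aa|Aa|AA
A/II-4 un I-1×I-2: aa
A/III-1 un II-2×II-1: aa
⇒ A over [I-1,I-2,II-1,II-2,II-3,II-4,III-1]: 16 consistent
F/I-1 un ·: ff
F/I-2 un ·: ff
F/II-1 un I-1×I-2: ff
F/II-2 aff ·: Ff|FF
F/II-3 ? I-1×I-2: ff
F/II-4 ? I-1×I-2: ff
F/III-1 aff II-2×II-1: Ff
⇒ F over [I-1,I-2,II-1,II-2,II-3,II-4,III-1]: 2 consistent

I-1 ∈ {Aa ff, aa ff}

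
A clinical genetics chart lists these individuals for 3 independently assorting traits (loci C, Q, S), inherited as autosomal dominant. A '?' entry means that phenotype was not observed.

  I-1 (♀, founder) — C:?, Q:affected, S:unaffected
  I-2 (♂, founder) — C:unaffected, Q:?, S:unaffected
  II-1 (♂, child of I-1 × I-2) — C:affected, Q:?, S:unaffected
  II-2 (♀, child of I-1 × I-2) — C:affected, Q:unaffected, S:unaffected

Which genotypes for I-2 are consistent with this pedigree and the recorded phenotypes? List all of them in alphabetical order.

I-2 ∈ {cc Qq ss, cc qq ss}

C/I-1 ? ·: Cc|CC
C/I-2 un ·: cc
C/II-1 aff I-1×I-2: Cc
C/II-2 aff I-1×I-2: Cc
⇒ C over [I-1,I-2,II-1,II-2]: 2 consistent
Q/I-1 aff ·: Qq
Q/I-2 ? ·: qq|Qq
Q/II-1 ? I-1×I-2: qq|Qq|QQ
Q/II-2 un I-1×I-2: qq
⇒ Q over [I-1,I-2,II-1,II-2]: 5 consistent
S/I-1 un ·: ss
S/I-2 un ·: ss
S/II-1 un I-1×I-2: ss
S/II-2 un I-1×I-2: ss
⇒ S over [I-1,I-2,II-1,II-2]: 1 consistent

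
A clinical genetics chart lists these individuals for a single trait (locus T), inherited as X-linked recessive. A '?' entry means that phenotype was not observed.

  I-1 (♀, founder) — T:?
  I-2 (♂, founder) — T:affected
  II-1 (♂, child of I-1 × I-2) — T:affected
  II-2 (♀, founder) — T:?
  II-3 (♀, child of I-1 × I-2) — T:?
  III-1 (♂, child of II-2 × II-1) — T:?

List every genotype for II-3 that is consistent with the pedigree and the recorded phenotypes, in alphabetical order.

T/I-1 ? ·: X^TX^t|X^tX^t
T/I-2 aff ·: X^tY
T/II-1 aff I-1×I-2: X^tY
T/II-2 ? ·: X^TX^T|X^TX^t|X^tX^t
T/II-3 ? I-1×I-2: X^TX^t|X^tX^t
T/III-1 ? II-2×II-1: X^TY|X^tY
⇒ T over [I-1,I-2,II-1,II-2,II-3,III-1]: 12 consistent

II-3 ∈ {X^TX^t, X^tX^t}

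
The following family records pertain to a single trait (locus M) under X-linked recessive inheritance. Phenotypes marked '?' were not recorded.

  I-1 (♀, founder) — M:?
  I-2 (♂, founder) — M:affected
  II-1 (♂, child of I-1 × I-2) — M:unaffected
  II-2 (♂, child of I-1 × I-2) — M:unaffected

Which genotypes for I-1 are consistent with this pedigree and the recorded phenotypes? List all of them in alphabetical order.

I-1 ∈ {X^MX^M, X^MX^m}

M/I-1 ? ·: X^MX^M|X^MX^m
M/I-2 aff ·: X^mY
M/II-1 un I-1×I-2: X^MY
M/II-2 un I-1×I-2: X^MY
⇒ M over [I-1,I-2,II-1,II-2]: 2 consistent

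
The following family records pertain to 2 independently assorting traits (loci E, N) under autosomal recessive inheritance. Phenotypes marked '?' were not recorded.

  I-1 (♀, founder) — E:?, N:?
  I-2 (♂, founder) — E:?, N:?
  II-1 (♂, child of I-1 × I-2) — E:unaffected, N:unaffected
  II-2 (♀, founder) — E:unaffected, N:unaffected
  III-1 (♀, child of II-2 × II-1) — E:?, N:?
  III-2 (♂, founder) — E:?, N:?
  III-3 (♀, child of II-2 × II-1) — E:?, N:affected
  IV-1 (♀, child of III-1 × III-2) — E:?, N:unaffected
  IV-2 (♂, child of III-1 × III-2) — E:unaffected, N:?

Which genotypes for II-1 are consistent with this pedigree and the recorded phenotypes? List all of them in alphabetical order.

II-1 ∈ {EE Nn, Ee Nn}

E/I-1 ? ·: EE|Ee|ee
E/I-2 ? ·: EE|Ee|ee
E/II-1 un I-1×I-2: EE|Ee
E/II-2 un ·: EE|Ee
E/III-1 ? II-2×II-1: EE|Ee|ee
E/III-2 ? ·: EE|Ee|ee
E/III-3 ? II-2×II-1: EE|Ee|ee
E/IV-1 ? III-1×III-2: EE|Ee|ee
E/IV-2 un III-1×III-2: EE|Ee
⇒ E over [I-1,I-2,II-1,II-2,III-1,III-2,III-3,IV-1,IV-2]: 861 consistent
N/I-1 ? ·: NN|Nn|nn
N/I-2 ? ·: NN|Nn|nn
N/II-1 un I-1×I-2: Nn
N/II-2 un ·: Nn
N/III-1 ? II-2×II-1: NN|Nn|nn
N/III-2 ? ·: NN|Nn|nn
N/III-3 aff II-2×II-1: nn
N/IV-1 un III-1×III-2: NN|Nn
N/IV-2 ? III-1×III-2: NN|Nn|nn
⇒ N over [I-1,I-2,II-1,II-2,III-1,III-2,III-3,IV-1,IV-2]: 147 consistent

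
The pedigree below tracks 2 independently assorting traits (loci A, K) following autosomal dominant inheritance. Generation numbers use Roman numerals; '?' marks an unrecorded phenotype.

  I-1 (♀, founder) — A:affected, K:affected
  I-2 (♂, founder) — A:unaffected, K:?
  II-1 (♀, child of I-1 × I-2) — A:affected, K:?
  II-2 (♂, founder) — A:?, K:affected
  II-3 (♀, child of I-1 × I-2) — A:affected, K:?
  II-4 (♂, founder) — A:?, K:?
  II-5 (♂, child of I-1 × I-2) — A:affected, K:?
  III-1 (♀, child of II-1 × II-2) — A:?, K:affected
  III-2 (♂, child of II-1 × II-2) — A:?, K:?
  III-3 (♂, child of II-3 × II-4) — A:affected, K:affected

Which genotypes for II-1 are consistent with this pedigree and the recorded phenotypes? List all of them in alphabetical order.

A/I-1 aff ·: Aa|AA
A/I-2 un ·: aa
A/II-1 aff I-1×I-2: Aa
A/II-2 ? ·: aa|Aa|AA
A/II-3 aff I-1×I-2: Aa
A/II-4 ? ·: aa|Aa|AA
A/II-5 aff I-1×I-2: Aa
A/III-1 ? II-1×II-2: aa|Aa|AA
A/III-2 ? II-1×II-2: aa|Aa|AA
A/III-3 aff II-3×II-4: Aa|AA
⇒ A over [I-1,I-2,II-1,II-2,II-3,II-4,II-5,III-1,III-2,III-3]: 170 consistent
K/I-1 aff ·: Kk|KK
K/I-2 ? ·: kk|Kk|KK
K/II-1 ? I-1×I-2: kk|Kk|KK
K/II-2 aff ·: Kk|KK
K/II-3 ? I-1×I-2: kk|Kk|KK
K/II-4 ? ·: kk|Kk|KK
K/II-5 ? I-1×I-2: kk|Kk|KK
K/III-1 aff II-1×II-2: Kk|KK
K/III-2 ? II-1×II-2: kk|Kk|KK
K/III-3 aff II-3×II-4: Kk|KK
⇒ K over [I-1,I-2,II-1,II-2,II-3,II-4,II-5,III-1,III-2,III-3]: 1386 consistent

II-1 ∈ {Aa KK, Aa Kk, Aa kk}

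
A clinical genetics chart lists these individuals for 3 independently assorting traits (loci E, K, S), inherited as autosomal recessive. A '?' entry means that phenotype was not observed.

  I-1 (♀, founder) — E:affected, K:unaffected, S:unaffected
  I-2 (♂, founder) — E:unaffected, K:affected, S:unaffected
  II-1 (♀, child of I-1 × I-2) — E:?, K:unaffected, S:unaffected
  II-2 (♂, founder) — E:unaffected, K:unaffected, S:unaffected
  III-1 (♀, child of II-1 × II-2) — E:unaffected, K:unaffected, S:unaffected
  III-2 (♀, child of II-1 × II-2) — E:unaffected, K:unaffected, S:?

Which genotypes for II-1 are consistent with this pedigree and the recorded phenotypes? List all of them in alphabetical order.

E/I-1 aff ·: ee
E/I-2 un ·: EE|Ee
E/II-1 ? I-1×I-2: Ee|ee
E/II-2 un ·: EE|Ee
E/III-1 un II-1×II-2: EE|Ee
E/III-2 un II-1×II-2: EE|Ee
⇒ E over [I-1,I-2,II-1,II-2,III-1,III-2]: 18 consistent
K/I-1 un ·: KK|Kk
K/I-2 aff ·: kk
K/II-1 un I-1×I-2: Kk
K/II-2 un ·: KK|Kk
K/III-1 un II-1×II-2: KK|Kk
K/III-2 un II-1×II-2: KK|Kk
⇒ K over [I-1,I-2,II-1,II-2,III-1,III-2]: 16 consistent
S/I-1 un ·: SS|Ss
S/I-2 un ·: SS|Ss
S/II-1 un I-1×I-2: SS|Ss
S/II-2 un ·: SS|Ss
S/III-1 un II-1×II-2: SS|Ss
S/III-2 ? II-1×II-2: SS|Ss|ss
⇒ S over [I-1,I-2,II-1,II-2,III-1,III-2]: 50 consistent

II-1 ∈ {Ee Kk SS, Ee Kk Ss, ee Kk SS, ee Kk Ss}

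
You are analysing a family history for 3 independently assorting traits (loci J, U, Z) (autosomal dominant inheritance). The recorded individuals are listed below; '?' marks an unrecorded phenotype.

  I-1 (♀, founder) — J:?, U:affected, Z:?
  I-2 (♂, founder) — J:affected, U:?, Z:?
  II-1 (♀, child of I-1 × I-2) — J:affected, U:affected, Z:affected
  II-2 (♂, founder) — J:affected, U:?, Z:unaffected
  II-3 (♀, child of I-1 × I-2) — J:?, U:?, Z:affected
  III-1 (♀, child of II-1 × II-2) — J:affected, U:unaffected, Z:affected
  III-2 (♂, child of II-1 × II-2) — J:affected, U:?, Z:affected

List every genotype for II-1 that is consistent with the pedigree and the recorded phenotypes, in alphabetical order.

J/I-1 ? ·: jj|Jj|JJ
J/I-2 aff ·: Jj|JJ
J/II-1 aff I-1×I-2: Jj|JJ
J/II-2 aff ·: Jj|JJ
J/II-3 ? I-1×I-2: jj|Jj|JJ
J/III-1 aff II-1×II-2: Jj|JJ
J/III-2 aff II-1×II-2: Jj|JJ
⇒ J over [I-1,I-2,II-1,II-2,II-3,III-1,III-2]: 120 consistent
U/I-1 aff ·: Uu|UU
U/I-2 ? ·: uu|Uu|UU
U/II-1 aff I-1×I-2: Uu
U/II-2 ? ·: uu|Uu
U/II-3 ? I-1×I-2: uu|Uu|UU
U/III-1 un II-1×II-2: uu
U/III-2 ? II-1×II-2: uu|Uu|UU
⇒ U over [I-1,I-2,II-1,II-2,II-3,III-1,III-2]: 50 consistent
Z/I-1 ? ·: zz|Zz|ZZ
Z/I-2 ? ·: zz|Zz|ZZ
Z/II-1 aff I-1×I-2: Zz|ZZ
Z/II-2 un ·: zz
Z/II-3 aff I-1×I-2: Zz|ZZ
Z/III-1 aff II-1×II-2: Zz
Z/III-2 aff II-1×II-2: Zz
⇒ Z over [I-1,I-2,II-1,II-2,II-3,III-1,III-2]: 17 consistent

II-1 ∈ {JJ Uu ZZ, JJ Uu Zz, Jj Uu ZZ, Jj Uu Zz}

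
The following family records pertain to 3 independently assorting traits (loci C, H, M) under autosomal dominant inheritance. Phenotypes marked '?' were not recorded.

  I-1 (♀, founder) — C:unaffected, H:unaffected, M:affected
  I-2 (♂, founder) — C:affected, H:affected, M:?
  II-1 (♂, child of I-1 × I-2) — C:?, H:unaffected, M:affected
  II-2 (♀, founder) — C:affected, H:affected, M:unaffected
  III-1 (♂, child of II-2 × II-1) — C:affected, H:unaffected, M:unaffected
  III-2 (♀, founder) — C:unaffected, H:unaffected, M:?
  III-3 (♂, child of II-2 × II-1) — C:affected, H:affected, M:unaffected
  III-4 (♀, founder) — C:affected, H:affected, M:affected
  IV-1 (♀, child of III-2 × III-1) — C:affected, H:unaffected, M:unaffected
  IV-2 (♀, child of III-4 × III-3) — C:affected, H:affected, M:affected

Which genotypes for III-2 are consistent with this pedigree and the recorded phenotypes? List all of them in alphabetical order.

C/I-1 un ·: cc
C/I-2 aff ·: Cc|CC
C/II-1 ? I-1×I-2: cc|Cc
C/II-2 aff ·: Cc|CC
C/III-1 aff II-2×II-1: Cc|CC
C/III-2 un ·: cc
C/III-3 aff II-2×II-1: Cc|CC
C/III-4 aff ·: Cc|CC
C/IV-1 aff III-2×III-1: Cc
C/IV-2 aff III-4×III-3: Cc|CC
⇒ C over [I-1,I-2,II-1,II-2,III-1,III-2,III-3,III-4,IV-1,IV-2]: 64 consistent
H/I-1 un ·: hh
H/I-2 aff ·: Hh
H/II-1 un I-1×I-2: hh
H/II-2 aff ·: Hh
H/III-1 un II-2×II-1: hh
H/III-2 un ·: hh
H/III-3 aff II-2×II-1: Hh
H/III-4 aff ·: Hh|HH
H/IV-1 un III-2×III-1: hh
H/IV-2 aff III-4×III-3: Hh|HH
⇒ H over [I-1,I-2,II-1,II-2,III-1,III-2,III-3,III-4,IV-1,IV-2]: 4 consistent
M/I-1 aff ·: Mm|MM
M/I-2 ? ·: mm|Mm|MM
M/II-1 aff I-1×I-2: Mm
M/II-2 un ·: mm
M/III-1 un II-2×II-1: mm
M/III-2 ? ·: mm|Mm
M/III-3 un II-2×II-1: mm
M/III-4 aff ·: Mm|MM
M/IV-1 un III-2×III-1: mm
M/IV-2 aff III-4×III-3: Mm
⇒ M over [I-1,I-2,II-1,II-2,III-1,III-2,III-3,III-4,IV-1,IV-2]: 20 consistent

III-2 ∈ {cc hh Mm, cc hh mm}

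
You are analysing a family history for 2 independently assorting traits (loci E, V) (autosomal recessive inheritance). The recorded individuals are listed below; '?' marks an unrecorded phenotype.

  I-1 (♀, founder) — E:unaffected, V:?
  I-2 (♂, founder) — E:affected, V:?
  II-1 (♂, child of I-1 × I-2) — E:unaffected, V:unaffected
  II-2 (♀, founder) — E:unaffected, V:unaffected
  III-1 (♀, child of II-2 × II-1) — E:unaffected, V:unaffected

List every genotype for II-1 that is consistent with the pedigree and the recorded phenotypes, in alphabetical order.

E/I-1 un ·: EE|Ee
E/I-2 aff ·: ee
E/II-1 un I-1×I-2: Ee
E/II-2 un ·: EE|Ee
E/III-1 un II-2×II-1: EE|Ee
⇒ E over [I-1,I-2,II-1,II-2,III-1]: 8 consistent
V/I-1 ? ·: VV|Vv|vv
V/I-2 ? ·: VV|Vv|vv
V/II-1 un I-1×I-2: VV|Vv
V/II-2 un ·: VV|Vv
V/III-1 un II-2×II-1: VV|Vv
⇒ V over [I-1,I-2,II-1,II-2,III-1]: 40 consistent

II-1 ∈ {Ee VV, Ee Vv}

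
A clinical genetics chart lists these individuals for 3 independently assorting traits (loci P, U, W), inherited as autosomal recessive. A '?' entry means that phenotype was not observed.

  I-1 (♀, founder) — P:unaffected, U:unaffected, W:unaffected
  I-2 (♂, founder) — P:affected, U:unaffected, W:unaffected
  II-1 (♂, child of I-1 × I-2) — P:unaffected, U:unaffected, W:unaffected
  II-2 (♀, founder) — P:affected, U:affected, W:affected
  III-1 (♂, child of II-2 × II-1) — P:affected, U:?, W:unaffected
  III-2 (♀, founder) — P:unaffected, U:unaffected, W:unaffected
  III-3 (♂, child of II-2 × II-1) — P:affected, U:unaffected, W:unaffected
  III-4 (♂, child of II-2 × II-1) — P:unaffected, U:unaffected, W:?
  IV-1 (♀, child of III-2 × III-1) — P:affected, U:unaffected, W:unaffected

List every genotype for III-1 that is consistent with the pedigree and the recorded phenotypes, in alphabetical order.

P/I-1 un ·: PP|Pp
P/I-2 aff ·: pp
P/II-1 un I-1×I-2: Pp
P/II-2 aff ·: pp
P/III-1 aff II-2×II-1: pp
P/III-2 un ·: Pp
P/III-3 aff II-2×II-1: pp
P/III-4 un II-2×II-1: Pp
P/IV-1 aff III-2×III-1: pp
⇒ P over [I-1,I-2,II-1,II-2,III-1,III-2,III-3,III-4,IV-1]: 2 consistent
U/I-1 un ·: UU|Uu
U/I-2 un ·: UU|Uu
U/II-1 un I-1×I-2: UU|Uu
U/II-2 aff ·: uu
U/III-1 ? II-2×II-1: Uu|uu
U/III-2 un ·: UU|Uu
U/III-3 un II-2×II-1: Uu
U/III-4 un II-2×II-1: Uu
U/IV-1 un III-2×III-1: UU|Uu
⇒ U over [I-1,I-2,II-1,II-2,III-1,III-2,III-3,III-4,IV-1]: 34 consistent
W/I-1 un ·: WW|Ww
W/I-2 un ·: WW|Ww
W/II-1 un I-1×I-2: WW|Ww
W/II-2 aff ·: ww
W/III-1 un II-2×II-1: Ww
W/III-2 un ·: WW|Ww
W/III-3 un II-2×II-1: Ww
W/III-4 ? II-2×II-1: Ww|ww
W/IV-1 un III-2×III-1: WW|Ww
⇒ W over [I-1,I-2,II-1,II-2,III-1,III-2,III-3,III-4,IV-1]: 40 consistent

III-1 ∈ {pp Uu Ww, pp uu Ww}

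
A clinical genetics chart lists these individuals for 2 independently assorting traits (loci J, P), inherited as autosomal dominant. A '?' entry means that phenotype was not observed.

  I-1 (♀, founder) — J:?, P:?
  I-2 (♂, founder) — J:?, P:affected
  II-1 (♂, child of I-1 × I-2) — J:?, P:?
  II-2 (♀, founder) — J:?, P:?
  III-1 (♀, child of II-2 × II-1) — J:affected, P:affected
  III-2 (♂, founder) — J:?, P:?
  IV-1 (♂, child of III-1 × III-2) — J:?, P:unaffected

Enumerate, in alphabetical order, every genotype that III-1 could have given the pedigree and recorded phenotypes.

III-1 ∈ {JJ Pp, Jj Pp}

J/I-1 ? ·: jj|Jj|JJ
J/I-2 ? ·: jj|Jj|JJ
J/II-1 ? I-1×I-2: jj|Jj|JJ
J/II-2 ? ·: jj|Jj|JJ
J/III-1 aff II-2×II-1: Jj|JJ
J/III-2 ? ·: jj|Jj|JJ
J/IV-1 ? III-1×III-2: jj|Jj|JJ
⇒ J over [I-1,I-2,II-1,II-2,III-1,III-2,IV-1]: 347 consistent
P/I-1 ? ·: pp|Pp|PP
P/I-2 aff ·: Pp|PP
P/II-1 ? I-1×I-2: pp|Pp|PP
P/II-2 ? ·: pp|Pp|PP
P/III-1 aff II-2×II-1: Pp
P/III-2 ? ·: pp|Pp
P/IV-1 un III-1×III-2: pp
⇒ P over [I-1,I-2,II-1,II-2,III-1,III-2,IV-1]: 54 consistent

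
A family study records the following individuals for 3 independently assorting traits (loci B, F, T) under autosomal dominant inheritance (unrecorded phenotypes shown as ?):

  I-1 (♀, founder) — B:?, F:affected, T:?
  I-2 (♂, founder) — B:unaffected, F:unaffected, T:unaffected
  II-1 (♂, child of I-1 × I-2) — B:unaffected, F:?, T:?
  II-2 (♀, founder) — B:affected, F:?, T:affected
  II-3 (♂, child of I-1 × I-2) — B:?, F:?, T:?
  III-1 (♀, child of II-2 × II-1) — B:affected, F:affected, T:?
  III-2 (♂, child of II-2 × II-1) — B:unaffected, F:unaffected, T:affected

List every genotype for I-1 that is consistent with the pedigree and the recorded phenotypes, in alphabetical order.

B/I-1 ? ·: bb|Bb
B/I-2 un ·: bb
B/II-1 un I-1×I-2: bb
B/II-2 aff ·: Bb
B/II-3 ? I-1×I-2: bb|Bb
B/III-1 aff II-2×II-1: Bb
B/III-2 un II-2×II-1: bb
⇒ B over [I-1,I-2,II-1,II-2,II-3,III-1,III-2]: 3 consistent
F/I-1 aff ·: Ff|FF
F/I-2 un ·: ff
F/II-1 ? I-1×I-2: ff|Ff
F/II-2 ? ·: ff|Ff
F/II-3 ? I-1×I-2: ff|Ff
F/III-1 aff II-2×II-1: Ff|FF
F/III-2 un II-2×II-1: ff
⇒ F over [I-1,I-2,II-1,II-2,II-3,III-1,III-2]: 11 consistent
T/I-1 ? ·: tt|Tt|TT
T/I-2 un ·: tt
T/II-1 ? I-1×I-2: tt|Tt
T/II-2 aff ·: Tt|TT
T/II-3 ? I-1×I-2: tt|Tt
T/III-1 ? II-2×II-1: tt|Tt|TT
T/III-2 aff II-2×II-1: Tt|TT
⇒ T over [I-1,I-2,II-1,II-2,II-3,III-1,III-2]: 39 consistent

I-1 ∈ {Bb FF TT, Bb FF Tt, Bb FF tt, Bb Ff TT, Bb Ff Tt, Bb Ff tt, bb FF TT, bb FF Tt, bb FF tt, bb Ff TT, bb Ff Tt, bb Ff tt}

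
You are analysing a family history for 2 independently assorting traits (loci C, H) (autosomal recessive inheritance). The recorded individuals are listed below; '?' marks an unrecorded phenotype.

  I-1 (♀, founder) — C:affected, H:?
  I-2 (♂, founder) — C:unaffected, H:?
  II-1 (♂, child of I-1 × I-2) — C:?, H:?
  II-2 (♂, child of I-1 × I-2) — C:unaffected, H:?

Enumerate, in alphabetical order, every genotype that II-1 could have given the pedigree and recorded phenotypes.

II-1 ∈ {Cc HH, Cc Hh, Cc hh, cc HH, cc Hh, cc hh}

C/I-1 aff ·: cc
C/I-2 un ·: CC|Cc
C/II-1 ? I-1×I-2: Cc|cc
C/II-2 un I-1×I-2: Cc
⇒ C over [I-1,I-2,II-1,II-2]: 3 consistent
H/I-1 ? ·: HH|Hh|hh
H/I-2 ? ·: HH|Hh|hh
H/II-1 ? I-1×I-2: HH|Hh|hh
H/II-2 ? I-1×I-2: HH|Hh|hh
⇒ H over [I-1,I-2,II-1,II-2]: 29 consistent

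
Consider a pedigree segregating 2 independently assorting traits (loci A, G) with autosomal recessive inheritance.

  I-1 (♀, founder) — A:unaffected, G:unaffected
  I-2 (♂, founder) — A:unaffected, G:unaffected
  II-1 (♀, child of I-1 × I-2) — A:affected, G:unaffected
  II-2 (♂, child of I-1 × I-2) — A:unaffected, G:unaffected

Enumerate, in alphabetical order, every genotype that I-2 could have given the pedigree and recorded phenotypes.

I-2 ∈ {Aa GG, Aa Gg}

A/I-1 un ·: Aa
A/I-2 un ·: Aa
A/II-1 aff I-1×I-2: aa
A/II-2 un I-1×I-2: AA|Aa
⇒ A over [I-1,I-2,II-1,II-2]: 2 consistent
G/I-1 un ·: GG|Gg
G/I-2 un ·: GG|Gg
G/II-1 un I-1×I-2: GG|Gg
G/II-2 un I-1×I-2: GG|Gg
⇒ G over [I-1,I-2,II-1,II-2]: 13 consistent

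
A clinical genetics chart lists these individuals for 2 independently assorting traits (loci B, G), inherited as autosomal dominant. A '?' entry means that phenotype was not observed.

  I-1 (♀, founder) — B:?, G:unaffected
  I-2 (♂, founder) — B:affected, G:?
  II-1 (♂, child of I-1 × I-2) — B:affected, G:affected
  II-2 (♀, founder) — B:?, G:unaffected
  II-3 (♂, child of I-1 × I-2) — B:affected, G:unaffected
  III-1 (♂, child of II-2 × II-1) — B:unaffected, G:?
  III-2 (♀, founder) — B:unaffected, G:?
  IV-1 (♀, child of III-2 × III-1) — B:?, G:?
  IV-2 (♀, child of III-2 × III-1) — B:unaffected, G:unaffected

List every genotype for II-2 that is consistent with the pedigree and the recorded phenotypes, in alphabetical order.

II-2 ∈ {Bb gg, bb gg}

B/I-1 ? ·: bb|Bb|BB
B/I-2 aff ·: Bb|BB
B/II-1 aff I-1×I-2: Bb
B/II-2 ? ·: bb|Bb
B/II-3 aff I-1×I-2: Bb|BB
B/III-1 un II-2×II-1: bb
B/III-2 un ·: bb
B/IV-1 ? III-2×III-1: bb
B/IV-2 un III-2×III-1: bb
⇒ B over [I-1,I-2,II-1,II-2,II-3,III-1,III-2,IV-1,IV-2]: 16 consistent
G/I-1 un ·: gg
G/I-2 ? ·: Gg
G/II-1 aff I-1×I-2: Gg
G/II-2 un ·: gg
G/II-3 un I-1×I-2: gg
G/III-1 ? II-2×II-1: gg|Gg
G/III-2 ? ·: gg|Gg
G/IV-1 ? III-2×III-1: gg|Gg|GG
G/IV-2 un III-2×III-1: gg
⇒ G over [I-1,I-2,II-1,II-2,II-3,III-1,III-2,IV-1,IV-2]: 8 consistent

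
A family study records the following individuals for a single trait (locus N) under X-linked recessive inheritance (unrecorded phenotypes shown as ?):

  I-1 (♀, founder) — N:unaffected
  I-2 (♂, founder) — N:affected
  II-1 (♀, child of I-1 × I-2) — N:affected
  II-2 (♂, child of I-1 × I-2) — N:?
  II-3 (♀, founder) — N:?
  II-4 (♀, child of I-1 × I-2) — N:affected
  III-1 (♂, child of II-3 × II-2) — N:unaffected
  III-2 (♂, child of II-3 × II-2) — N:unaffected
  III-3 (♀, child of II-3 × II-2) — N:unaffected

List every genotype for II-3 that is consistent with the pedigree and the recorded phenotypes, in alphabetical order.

II-3 ∈ {X^NX^N, X^NX^n}

N/I-1 un ·: X^NX^n
N/I-2 aff ·: X^nY
N/II-1 aff I-1×I-2: X^nX^n
N/II-2 ? I-1×I-2: X^NY|X^nY
N/II-3 ? ·: X^NX^N|X^NX^n
N/II-4 aff I-1×I-2: X^nX^n
N/III-1 un II-3×II-2: X^NY
N/III-2 un II-3×II-2: X^NY
N/III-3 un II-3×II-2: X^NX^N|X^NX^n
⇒ N over [I-1,I-2,II-1,II-2,II-3,II-4,III-1,III-2,III-3]: 5 consistent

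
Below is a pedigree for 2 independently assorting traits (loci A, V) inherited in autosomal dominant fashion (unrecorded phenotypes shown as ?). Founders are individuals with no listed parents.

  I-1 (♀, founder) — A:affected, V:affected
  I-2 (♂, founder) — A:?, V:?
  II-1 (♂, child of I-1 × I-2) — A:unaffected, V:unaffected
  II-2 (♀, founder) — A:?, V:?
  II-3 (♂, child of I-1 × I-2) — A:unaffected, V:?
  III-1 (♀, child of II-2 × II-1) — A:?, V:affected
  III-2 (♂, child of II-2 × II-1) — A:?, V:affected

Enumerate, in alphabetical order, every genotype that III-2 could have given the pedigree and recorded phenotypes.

III-2 ∈ {Aa Vv, aa Vv}

A/I-1 aff ·: Aa
A/I-2 ? ·: aa|Aa
A/II-1 un I-1×I-2: aa
A/II-2 ? ·: aa|Aa|AA
A/II-3 un I-1×I-2: aa
A/III-1 ? II-2×II-1: aa|Aa
A/III-2 ? II-2×II-1: aa|Aa
⇒ A over [I-1,I-2,II-1,II-2,II-3,III-1,III-2]: 12 consistent
V/I-1 aff ·: Vv
V/I-2 ? ·: vv|Vv
V/II-1 un I-1×I-2: vv
V/II-2 ? ·: Vv|VV
V/II-3 ? I-1×I-2: vv|Vv|VV
V/III-1 aff II-2×II-1: Vv
V/III-2 aff II-2×II-1: Vv
⇒ V over [I-1,I-2,II-1,II-2,II-3,III-1,III-2]: 10 consistent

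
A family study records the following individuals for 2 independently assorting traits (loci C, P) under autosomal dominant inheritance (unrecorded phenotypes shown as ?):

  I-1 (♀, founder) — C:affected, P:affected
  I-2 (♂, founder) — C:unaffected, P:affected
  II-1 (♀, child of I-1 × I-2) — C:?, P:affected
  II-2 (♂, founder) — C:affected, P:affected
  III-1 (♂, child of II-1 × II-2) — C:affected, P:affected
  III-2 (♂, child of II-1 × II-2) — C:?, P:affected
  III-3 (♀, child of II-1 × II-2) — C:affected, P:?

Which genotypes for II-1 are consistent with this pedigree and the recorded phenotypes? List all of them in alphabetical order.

II-1 ∈ {Cc PP, Cc Pp, cc PP, cc Pp}

C/I-1 aff ·: Cc|CC
C/I-2 un ·: cc
C/II-1 ? I-1×I-2: cc|Cc
C/II-2 aff ·: Cc|CC
C/III-1 aff II-1×II-2: Cc|CC
C/III-2 ? II-1×II-2: cc|Cc|CC
C/III-3 aff II-1×II-2: Cc|CC
⇒ C over [I-1,I-2,II-1,II-2,III-1,III-2,III-3]: 43 consistent
P/I-1 aff ·: Pp|PP
P/I-2 aff ·: Pp|PP
P/II-1 aff I-1×I-2: Pp|PP
P/II-2 aff ·: Pp|PP
P/III-1 aff II-1×II-2: Pp|PP
P/III-2 aff II-1×II-2: Pp|PP
P/III-3 ? II-1×II-2: pp|Pp|PP
⇒ P over [I-1,I-2,II-1,II-2,III-1,III-2,III-3]: 96 consistent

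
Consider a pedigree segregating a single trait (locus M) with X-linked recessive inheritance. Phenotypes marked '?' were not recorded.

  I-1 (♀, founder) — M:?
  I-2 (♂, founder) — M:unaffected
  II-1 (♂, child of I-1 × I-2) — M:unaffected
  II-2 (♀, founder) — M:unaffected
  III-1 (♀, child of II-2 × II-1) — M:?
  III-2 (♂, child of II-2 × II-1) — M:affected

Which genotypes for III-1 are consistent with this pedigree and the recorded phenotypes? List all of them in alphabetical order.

III-1 ∈ {X^MX^M, X^MX^m}

M/I-1 ? ·: X^MX^M|X^MX^m
M/I-2 un ·: X^MY
M/II-1 un I-1×I-2: X^MY
M/II-2 un ·: X^MX^m
M/III-1 ? II-2×II-1: X^MX^M|X^MX^m
M/III-2 aff II-2×II-1: X^mY
⇒ M over [I-1,I-2,II-1,II-2,III-1,III-2]: 4 consistent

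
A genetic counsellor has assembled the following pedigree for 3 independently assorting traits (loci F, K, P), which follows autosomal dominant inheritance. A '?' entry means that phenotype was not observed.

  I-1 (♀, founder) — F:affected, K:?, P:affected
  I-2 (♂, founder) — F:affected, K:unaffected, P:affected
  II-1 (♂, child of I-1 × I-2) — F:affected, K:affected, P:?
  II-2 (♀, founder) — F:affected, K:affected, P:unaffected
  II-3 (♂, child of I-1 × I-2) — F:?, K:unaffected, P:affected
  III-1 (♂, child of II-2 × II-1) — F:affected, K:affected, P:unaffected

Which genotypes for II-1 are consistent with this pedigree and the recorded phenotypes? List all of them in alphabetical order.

F/I-1 aff ·: Ff|FF
F/I-2 aff ·: Ff|FF
F/II-1 aff I-1×I-2: Ff|FF
F/II-2 aff ·: Ff|FF
F/II-3 ? I-1×I-2: ff|Ff|FF
F/III-1 aff II-2×II-1: Ff|FF
⇒ F over [I-1,I-2,II-1,II-2,II-3,III-1]: 52 consistent
K/I-1 ? ·: Kk
K/I-2 un ·: kk
K/II-1 aff I-1×I-2: Kk
K/II-2 aff ·: Kk|KK
K/II-3 un I-1×I-2: kk
K/III-1 aff II-2×II-1: Kk|KK
⇒ K over [I-1,I-2,II-1,II-2,II-3,III-1]: 4 consistent
P/I-1 aff ·: Pp|PP
P/I-2 aff ·: Pp|PP
P/II-1 ? I-1×I-2: pp|Pp
P/II-2 un ·: pp
P/II-3 aff I-1×I-2: Pp|PP
P/III-1 un II-2×II-1: pp
⇒ P over [I-1,I-2,II-1,II-2,II-3,III-1]: 8 consistent

II-1 ∈ {FF Kk Pp, FF Kk pp, Ff Kk Pp, Ff Kk pp}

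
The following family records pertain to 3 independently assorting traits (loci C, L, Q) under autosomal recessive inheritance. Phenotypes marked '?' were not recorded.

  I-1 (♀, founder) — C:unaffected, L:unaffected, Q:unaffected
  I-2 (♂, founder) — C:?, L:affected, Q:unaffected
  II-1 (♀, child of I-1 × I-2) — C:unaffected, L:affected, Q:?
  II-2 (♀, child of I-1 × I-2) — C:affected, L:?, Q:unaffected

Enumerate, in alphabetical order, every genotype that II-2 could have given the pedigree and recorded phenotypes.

II-2 ∈ {cc Ll QQ, cc Ll Qq, cc ll QQ, cc ll Qq}

C/I-1 un ·: Cc
C/I-2 ? ·: Cc|cc
C/II-1 un I-1×I-2: CC|Cc
C/II-2 aff I-1×I-2: cc
⇒ C over [I-1,I-2,II-1,II-2]: 3 consistent
L/I-1 un ·: Ll
L/I-2 aff ·: ll
L/II-1 aff I-1×I-2: ll
L/II-2 ? I-1×I-2: Ll|ll
⇒ L over [I-1,I-2,II-1,II-2]: 2 consistent
Q/I-1 un ·: QQ|Qq
Q/I-2 un ·: QQ|Qq
Q/II-1 ? I-1×I-2: QQ|Qq|qq
Q/II-2 un I-1×I-2: QQ|Qq
⇒ Q over [I-1,I-2,II-1,II-2]: 15 consistent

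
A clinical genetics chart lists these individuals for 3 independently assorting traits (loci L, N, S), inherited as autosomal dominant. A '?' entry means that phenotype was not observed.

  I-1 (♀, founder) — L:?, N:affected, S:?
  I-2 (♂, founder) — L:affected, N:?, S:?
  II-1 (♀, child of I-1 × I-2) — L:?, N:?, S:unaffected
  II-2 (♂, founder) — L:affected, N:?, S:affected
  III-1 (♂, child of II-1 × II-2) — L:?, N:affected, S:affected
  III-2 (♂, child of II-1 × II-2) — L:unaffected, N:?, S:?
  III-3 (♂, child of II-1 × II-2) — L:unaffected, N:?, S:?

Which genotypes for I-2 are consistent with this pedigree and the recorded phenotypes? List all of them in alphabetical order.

L/I-1 ? ·: ll|Ll|LL
L/I-2 aff ·: Ll|LL
L/II-1 ? I-1×I-2: ll|Ll
L/II-2 aff ·: Ll
L/III-1 ? II-1×II-2: ll|Ll|LL
L/III-2 un II-1×II-2: ll
L/III-3 un II-1×II-2: ll
⇒ L over [I-1,I-2,II-1,II-2,III-1,III-2,III-3]: 19 consistent
N/I-1 aff ·: Nn|NN
N/I-2 ? ·: nn|Nn|NN
N/II-1 ? I-1×I-2: nn|Nn|NN
N/II-2 ? ·: nn|Nn|NN
N/III-1 aff II-1×II-2: Nn|NN
N/III-2 ? II-1×II-2: nn|Nn|NN
N/III-3 ? II-1×II-2: nn|Nn|NN
⇒ N over [I-1,I-2,II-1,II-2,III-1,III-2,III-3]: 200 consistent
S/I-1 ? ·: ss|Ss
S/I-2 ? ·: ss|Ss
S/II-1 un I-1×I-2: ss
S/II-2 aff ·: Ss|SS
S/III-1 aff II-1×II-2: Ss
S/III-2 ? II-1×II-2: ss|Ss
S/III-3 ? II-1×II-2: ss|Ss
⇒ S over [I-1,I-2,II-1,II-2,III-1,III-2,III-3]: 20 consistent

I-2 ∈ {LL NN Ss, LL NN ss, LL Nn Ss, LL Nn ss, LL nn Ss, LL nn ss, Ll NN Ss, Ll NN ss, Ll Nn Ss, Ll Nn ss, Ll nn Ss, Ll nn ss}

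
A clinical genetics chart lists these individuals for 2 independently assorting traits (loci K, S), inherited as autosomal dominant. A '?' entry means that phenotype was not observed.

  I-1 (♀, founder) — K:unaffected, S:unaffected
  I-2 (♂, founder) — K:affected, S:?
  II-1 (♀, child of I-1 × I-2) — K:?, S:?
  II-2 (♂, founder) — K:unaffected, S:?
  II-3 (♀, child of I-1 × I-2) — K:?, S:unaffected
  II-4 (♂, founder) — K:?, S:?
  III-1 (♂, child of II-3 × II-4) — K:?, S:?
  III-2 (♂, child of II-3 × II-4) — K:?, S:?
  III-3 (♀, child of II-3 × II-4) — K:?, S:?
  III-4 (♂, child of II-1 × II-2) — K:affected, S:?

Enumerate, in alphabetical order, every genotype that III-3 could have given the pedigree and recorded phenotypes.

K/I-1 un ·: kk
K/I-2 aff ·: Kk|KK
K/II-1 ? I-1×I-2: Kk
K/II-2 un ·: kk
K/II-3 ? I-1×I-2: kk|Kk
K/II-4 ? ·: kk|Kk|KK
K/III-1 ? II-3×II-4: kk|Kk|KK
K/III-2 ? II-3×II-4: kk|Kk|KK
K/III-3 ? II-3×II-4: kk|Kk|KK
K/III-4 aff II-1×II-2: Kk
⇒ K over [I-1,I-2,II-1,II-2,II-3,II-4,III-1,III-2,III-3,III-4]: 96 consistent
S/I-1 un ·: ss
S/I-2 ? ·: ss|Ss
S/II-1 ? I-1×I-2: ss|Ss
S/II-2 ? ·: ss|Ss|SS
S/II-3 un I-1×I-2: ss
S/II-4 ? ·: ss|Ss|SS
S/III-1 ? II-3×II-4: ss|Ss
S/III-2 ? II-3×II-4: ss|Ss
S/III-3 ? II-3×II-4: ss|Ss
S/III-4 ? II-1×II-2: ss|Ss|SS
⇒ S over [I-1,I-2,II-1,II-2,II-3,II-4,III-1,III-2,III-3,III-4]: 150 consistent

III-3 ∈ {KK Ss, KK ss, Kk Ss, Kk ss, kk Ss, kk ss}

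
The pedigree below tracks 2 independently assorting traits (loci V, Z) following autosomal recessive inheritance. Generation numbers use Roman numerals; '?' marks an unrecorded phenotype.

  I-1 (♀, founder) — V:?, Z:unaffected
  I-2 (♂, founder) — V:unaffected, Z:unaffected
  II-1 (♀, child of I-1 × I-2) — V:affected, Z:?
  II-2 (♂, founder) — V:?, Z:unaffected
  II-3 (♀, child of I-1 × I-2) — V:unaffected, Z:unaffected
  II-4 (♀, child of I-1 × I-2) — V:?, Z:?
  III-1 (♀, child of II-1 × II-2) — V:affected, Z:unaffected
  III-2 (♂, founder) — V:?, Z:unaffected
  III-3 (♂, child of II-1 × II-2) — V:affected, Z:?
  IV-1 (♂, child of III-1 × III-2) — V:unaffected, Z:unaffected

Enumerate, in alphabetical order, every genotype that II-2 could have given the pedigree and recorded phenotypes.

II-2 ∈ {Vv ZZ, Vv Zz, vv ZZ, vv Zz}

V/I-1 ? ·: Vv|vv
V/I-2 un ·: Vv
V/II-1 aff I-1×I-2: vv
V/II-2 ? ·: Vv|vv
V/II-3 un I-1×I-2: VV|Vv
V/II-4 ? I-1×I-2: VV|Vv|vv
V/III-1 aff II-1×II-2: vv
V/III-2 ? ·: VV|Vv
V/III-3 aff II-1×II-2: vv
V/IV-1 un III-1×III-2: Vv
⇒ V over [I-1,I-2,II-1,II-2,II-3,II-4,III-1,III-2,III-3,IV-1]: 32 consistent
Z/I-1 un ·: ZZ|Zz
Z/I-2 un ·: ZZ|Zz
Z/II-1 ? I-1×I-2: ZZ|Zz|zz
Z/II-2 un ·: ZZ|Zz
Z/II-3 un I-1×I-2: ZZ|Zz
Z/II-4 ? I-1×I-2: ZZ|Zz|zz
Z/III-1 un II-1×II-2: ZZ|Zz
Z/III-2 un ·: ZZ|Zz
Z/III-3 ? II-1×II-2: ZZ|Zz|zz
Z/IV-1 un III-1×III-2: ZZ|Zz
⇒ Z over [I-1,I-2,II-1,II-2,II-3,II-4,III-1,III-2,III-3,IV-1]: 817 consistent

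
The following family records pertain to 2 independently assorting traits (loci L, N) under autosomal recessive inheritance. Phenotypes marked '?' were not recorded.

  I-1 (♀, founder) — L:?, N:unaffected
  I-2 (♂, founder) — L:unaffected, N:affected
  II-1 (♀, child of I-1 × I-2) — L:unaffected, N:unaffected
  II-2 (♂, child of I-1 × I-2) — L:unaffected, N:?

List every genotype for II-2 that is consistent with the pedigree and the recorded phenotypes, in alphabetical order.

II-2 ∈ {LL Nn, LL nn, Ll Nn, Ll nn}

L/I-1 ? ·: LL|Ll|ll
L/I-2 un ·: LL|Ll
L/II-1 un I-1×I-2: LL|Ll
L/II-2 un I-1×I-2: LL|Ll
⇒ L over [I-1,I-2,II-1,II-2]: 15 consistent
N/I-1 un ·: NN|Nn
N/I-2 aff ·: nn
N/II-1 un I-1×I-2: Nn
N/II-2 ? I-1×I-2: Nn|nn
⇒ N over [I-1,I-2,II-1,II-2]: 3 consistent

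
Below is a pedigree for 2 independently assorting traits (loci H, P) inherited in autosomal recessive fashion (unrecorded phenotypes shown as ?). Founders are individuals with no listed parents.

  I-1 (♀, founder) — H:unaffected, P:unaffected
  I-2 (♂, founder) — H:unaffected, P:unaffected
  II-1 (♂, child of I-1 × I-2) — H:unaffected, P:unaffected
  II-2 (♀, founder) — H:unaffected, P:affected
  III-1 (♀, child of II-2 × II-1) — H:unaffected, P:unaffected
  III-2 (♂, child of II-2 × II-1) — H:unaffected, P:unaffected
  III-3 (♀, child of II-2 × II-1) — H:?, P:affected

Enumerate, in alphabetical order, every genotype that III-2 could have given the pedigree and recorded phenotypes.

III-2 ∈ {HH Pp, Hh Pp}

H/I-1 un ·: HH|Hh
H/I-2 un ·: HH|Hh
H/II-1 un I-1×I-2: HH|Hh
H/II-2 un ·: HH|Hh
H/III-1 un II-2×II-1: HH|Hh
H/III-2 un II-2×II-1: HH|Hh
H/III-3 ? II-2×II-1: HH|Hh|hh
⇒ H over [I-1,I-2,II-1,II-2,III-1,III-2,III-3]: 96 consistent
P/I-1 un ·: PP|Pp
P/I-2 un ·: PP|Pp
P/II-1 un I-1×I-2: Pp
P/II-2 aff ·: pp
P/III-1 un II-2×II-1: Pp
P/III-2 un II-2×II-1: Pp
P/III-3 aff II-2×II-1: pp
⇒ P over [I-1,I-2,II-1,II-2,III-1,III-2,III-3]: 3 consistent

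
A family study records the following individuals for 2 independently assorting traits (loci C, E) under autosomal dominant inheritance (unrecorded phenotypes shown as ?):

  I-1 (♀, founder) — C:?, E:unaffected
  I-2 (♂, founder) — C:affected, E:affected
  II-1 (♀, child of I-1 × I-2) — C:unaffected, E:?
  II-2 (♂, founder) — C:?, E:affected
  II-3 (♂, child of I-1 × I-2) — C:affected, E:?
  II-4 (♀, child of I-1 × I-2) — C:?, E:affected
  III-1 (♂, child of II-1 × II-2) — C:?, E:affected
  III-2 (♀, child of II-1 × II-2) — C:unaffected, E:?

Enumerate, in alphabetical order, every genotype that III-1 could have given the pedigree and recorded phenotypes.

III-1 ∈ {Cc EE, Cc Ee, cc EE, cc Ee}

C/I-1 ? ·: cc|Cc
C/I-2 aff ·: Cc
C/II-1 un I-1×I-2: cc
C/II-2 ? ·: cc|Cc
C/II-3 aff I-1×I-2: Cc|CC
C/II-4 ? I-1×I-2: cc|Cc|CC
C/III-1 ? II-1×II-2: cc|Cc
C/III-2 un II-1×II-2: cc
⇒ C over [I-1,I-2,II-1,II-2,II-3,II-4,III-1,III-2]: 24 consistent
E/I-1 un ·: ee
E/I-2 aff ·: Ee|EE
E/II-1 ? I-1×I-2: ee|Ee
E/II-2 aff ·: Ee|EE
E/II-3 ? I-1×I-2: ee|Ee
E/II-4 aff I-1×I-2: Ee
E/III-1 aff II-1×II-2: Ee|EE
E/III-2 ? II-1×II-2: ee|Ee|EE
⇒ E over [I-1,I-2,II-1,II-2,II-3,II-4,III-1,III-2]: 36 consistent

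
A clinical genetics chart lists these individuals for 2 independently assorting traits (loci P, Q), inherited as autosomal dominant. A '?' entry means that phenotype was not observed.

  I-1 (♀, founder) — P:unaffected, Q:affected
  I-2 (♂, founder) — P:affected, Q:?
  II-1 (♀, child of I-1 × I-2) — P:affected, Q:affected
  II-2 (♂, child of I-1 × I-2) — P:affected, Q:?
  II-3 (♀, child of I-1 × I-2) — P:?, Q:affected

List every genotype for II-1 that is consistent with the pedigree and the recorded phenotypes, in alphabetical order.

II-1 ∈ {Pp QQ, Pp Qq}

P/I-1 un ·: pp
P/I-2 aff ·: Pp|PP
P/II-1 aff I-1×I-2: Pp
P/II-2 aff I-1×I-2: Pp
P/II-3 ? I-1×I-2: pp|Pp
⇒ P over [I-1,I-2,II-1,II-2,II-3]: 3 consistent
Q/I-1 aff ·: Qq|QQ
Q/I-2 ? ·: qq|Qq|QQ
Q/II-1 aff I-1×I-2: Qq|QQ
Q/II-2 ? I-1×I-2: qq|Qq|QQ
Q/II-3 aff I-1×I-2: Qq|QQ
⇒ Q over [I-1,I-2,II-1,II-2,II-3]: 32 consistent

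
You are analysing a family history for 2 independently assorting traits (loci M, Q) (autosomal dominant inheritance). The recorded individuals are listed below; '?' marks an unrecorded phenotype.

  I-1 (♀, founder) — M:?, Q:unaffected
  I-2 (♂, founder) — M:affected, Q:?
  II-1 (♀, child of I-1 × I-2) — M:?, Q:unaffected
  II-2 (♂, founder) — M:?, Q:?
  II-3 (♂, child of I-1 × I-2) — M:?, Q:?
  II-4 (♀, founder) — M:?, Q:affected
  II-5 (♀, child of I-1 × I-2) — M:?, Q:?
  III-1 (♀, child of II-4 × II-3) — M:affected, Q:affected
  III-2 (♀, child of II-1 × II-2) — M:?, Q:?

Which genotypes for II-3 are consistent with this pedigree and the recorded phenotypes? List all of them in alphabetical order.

M/I-1 ? ·: mm|Mm|MM
M/I-2 aff ·: Mm|MM
M/II-1 ? I-1×I-2: mm|Mm|MM
M/II-2 ? ·: mm|Mm|MM
M/II-3 ? I-1×I-2: mm|Mm|MM
M/II-4 ? ·: mm|Mm|MM
M/II-5 ? I-1×I-2: mm|Mm|MM
M/III-1 aff II-4×II-3: Mm|MM
M/III-2 ? II-1×II-2: mm|Mm|MM
⇒ M over [I-1,I-2,II-1,II-2,II-3,II-4,II-5,III-1,III-2]: 1096 consistent
Q/I-1 un ·: qq
Q/I-2 ? ·: qq|Qq
Q/II-1 un I-1×I-2: qq
Q/II-2 ? ·: qq|Qq|QQ
Q/II-3 ? I-1×I-2: qq|Qq
Q/II-4 aff ·: Qq|QQ
Q/II-5 ? I-1×I-2: qq|Qq
Q/III-1 aff II-4×II-3: Qq|QQ
Q/III-2 ? II-1×II-2: qq|Qq
⇒ Q over [I-1,I-2,II-1,II-2,II-3,II-4,II-5,III-1,III-2]: 56 consistent

II-3 ∈ {MM Qq, MM qq, Mm Qq, Mm qq, mm Qq, mm qq}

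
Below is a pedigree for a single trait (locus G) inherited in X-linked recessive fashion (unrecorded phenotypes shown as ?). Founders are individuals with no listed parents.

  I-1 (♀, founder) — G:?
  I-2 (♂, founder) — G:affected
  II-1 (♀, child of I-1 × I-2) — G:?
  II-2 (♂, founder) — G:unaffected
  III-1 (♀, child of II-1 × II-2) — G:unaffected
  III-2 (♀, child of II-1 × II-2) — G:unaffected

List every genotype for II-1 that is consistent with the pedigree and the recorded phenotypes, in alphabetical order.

G/I-1 ? ·: X^GX^G|X^GX^g|X^gX^g
G/I-2 aff ·: X^gY
G/II-1 ? I-1×I-2: X^GX^g|X^gX^g
G/II-2 un ·: X^GY
G/III-1 un II-1×II-2: X^GX^G|X^GX^g
G/III-2 un II-1×II-2: X^GX^G|X^GX^g
⇒ G over [I-1,I-2,II-1,II-2,III-1,III-2]: 10 consistent

II-1 ∈ {X^GX^g, X^gX^g}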